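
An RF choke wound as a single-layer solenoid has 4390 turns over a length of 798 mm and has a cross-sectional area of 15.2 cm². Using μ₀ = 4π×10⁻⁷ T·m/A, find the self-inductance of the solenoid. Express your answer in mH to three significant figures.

L ≈ 46.1 mH

A = 15.2 cm² = 1.520×10^-3 m².
For a long solenoid, L = μ₀N²A/ℓ.
L = (4π×10⁻⁷)(4390)²(1.520×10^-3)/(0.798 m) = 4.613×10^-2 H.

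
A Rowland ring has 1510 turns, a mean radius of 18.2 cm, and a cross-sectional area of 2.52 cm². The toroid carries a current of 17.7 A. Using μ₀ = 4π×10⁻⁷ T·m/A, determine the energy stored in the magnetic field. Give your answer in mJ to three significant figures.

U ≈ 98.9 mJ

L = μ₀N²A/(2πR) = (4π×10⁻⁷)(1510)²(2.520×10^-4)/(2π×0.182) = 6.314×10^-4 H.
U = ½LI² = ½(6.314×10^-4)(17.7)² = 9.891×10^-2 J.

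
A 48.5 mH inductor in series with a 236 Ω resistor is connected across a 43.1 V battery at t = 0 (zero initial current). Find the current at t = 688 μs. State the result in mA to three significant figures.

I ≈ 176 mA

τ = L/R = 4.850×10^-2/236 = 2.055×10^-4 s; final current I_∞ = ε/R = 43.1/236 = 0.1826 A.
I(t) = I_∞(1 − e^(−t/τ)) with t/τ = 3.348.
I = (0.1826)(1 − e^(−3.348)) = 0.1762 A.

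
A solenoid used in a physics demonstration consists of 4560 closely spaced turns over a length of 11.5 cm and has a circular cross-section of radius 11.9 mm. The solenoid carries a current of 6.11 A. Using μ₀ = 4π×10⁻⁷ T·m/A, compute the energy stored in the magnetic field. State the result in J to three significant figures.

A = πr² = π(1.190×10^-2 m)² = 4.449×10^-4 m².
L = μ₀N²A/ℓ = (4π×10⁻⁷)(4560)²(4.449×10^-4)/(0.115) = 0.1011 H.
U = ½LI² = ½(0.1011)(6.11)² = 1.887 J.

U ≈ 1.89 J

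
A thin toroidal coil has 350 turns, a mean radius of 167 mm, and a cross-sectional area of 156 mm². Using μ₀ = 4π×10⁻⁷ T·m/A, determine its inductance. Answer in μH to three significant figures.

For a thin toroid, L = μ₀N²A/(2πR).
L = (4π×10⁻⁷)(350)²(1.560×10^-4) / (2π×0.167 m) = 2.289×10^-5 H.

L ≈ 22.9 μH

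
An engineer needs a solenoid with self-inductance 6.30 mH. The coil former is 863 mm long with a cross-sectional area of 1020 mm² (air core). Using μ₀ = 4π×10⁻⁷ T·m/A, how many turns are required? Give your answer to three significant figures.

A = 1020 mm² = 1.020×10^-3 m².
From L = μ₀N²A/ℓ, N = √(Lℓ / (μ₀A)).
N = √[(6.300×10^-3)(0.863) / ((4π×10⁻⁷)×1.020×10^-3)] = √(4.242×10^6) ≈ 2059.5.

N ≈ 2060 turns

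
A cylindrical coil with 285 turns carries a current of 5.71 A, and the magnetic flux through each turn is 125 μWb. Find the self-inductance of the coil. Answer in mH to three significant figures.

L ≈ 6.24 mH

Self-inductance is defined by L = NΦ_B/I (flux linkage over current).
L = (285)(1.250×10^-4 Wb)/(5.71 A) = 6.239×10^-3 H.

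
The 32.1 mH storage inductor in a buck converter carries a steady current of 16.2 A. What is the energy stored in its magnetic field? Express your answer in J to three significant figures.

Stored magnetic energy: U = ½LI².
U = ½(3.210×10^-2 H)(16.2 A)² = 4.212 J.

U ≈ 4.21 J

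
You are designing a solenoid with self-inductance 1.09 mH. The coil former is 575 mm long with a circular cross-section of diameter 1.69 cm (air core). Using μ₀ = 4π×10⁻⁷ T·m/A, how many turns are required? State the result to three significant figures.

A = π(d/2)² = π(8.450×10^-3 m)² = 2.243×10^-4 m².
From L = μ₀N²A/ℓ, N = √(Lℓ / (μ₀A)).
N = √[(1.090×10^-3)(0.575) / ((4π×10⁻⁷)×2.243×10^-4)] = √(2.223×10^6) ≈ 1491.1.

N ≈ 1490 turns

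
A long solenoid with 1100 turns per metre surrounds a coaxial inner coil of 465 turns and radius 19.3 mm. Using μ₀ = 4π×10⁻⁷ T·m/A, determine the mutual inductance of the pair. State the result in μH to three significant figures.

The outer solenoid produces a uniform field B₁ = μ₀n₁I₁ across the inner coil,
so the flux linkage is N₂Φ = N₂B₁A₂ = μ₀n₁N₂A₂·I₁, giving M = μ₀n₁N₂A₂.
A₂ = πr² = π(1.930×10^-2 m)² = 1.170×10^-3 m².
M = (4π×10⁻⁷)(1100)(465)(1.170×10^-3) = 7.522×10^-4 H.

M ≈ 752 μH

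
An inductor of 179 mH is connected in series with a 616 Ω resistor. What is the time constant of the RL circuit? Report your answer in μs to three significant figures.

τ ≈ 291 μs

τ = L/R = (0.179 H)/(616 Ω) = 2.906×10^-4 s.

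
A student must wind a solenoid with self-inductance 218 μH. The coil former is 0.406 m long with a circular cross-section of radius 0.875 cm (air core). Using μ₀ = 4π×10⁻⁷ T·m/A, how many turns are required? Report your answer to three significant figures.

A = πr² = π(8.750×10^-3 m)² = 2.405×10^-4 m².
From L = μ₀N²A/ℓ, N = √(Lℓ / (μ₀A)).
N = √[(2.180×10^-4)(0.406) / ((4π×10⁻⁷)×2.405×10^-4)] = √(2.928×10^5) ≈ 541.1.

N ≈ 541 turns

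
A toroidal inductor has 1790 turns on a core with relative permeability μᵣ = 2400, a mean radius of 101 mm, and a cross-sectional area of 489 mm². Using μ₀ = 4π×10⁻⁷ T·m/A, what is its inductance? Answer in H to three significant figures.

For a thin toroid, L = μ₀μᵣN²A/(2πR).
L = (4π×10⁻⁷)(2400)(1790)²(4.890×10^-4) / (2π×0.101 m) = 7.446 H.

L ≈ 7.45 H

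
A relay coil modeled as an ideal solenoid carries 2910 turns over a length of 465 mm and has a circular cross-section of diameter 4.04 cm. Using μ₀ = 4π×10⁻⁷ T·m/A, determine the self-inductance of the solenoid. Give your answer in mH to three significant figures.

L ≈ 29.3 mH

A = π(d/2)² = π(2.020×10^-2 m)² = 1.282×10^-3 m².
For a long solenoid, L = μ₀N²A/ℓ.
L = (4π×10⁻⁷)(2910)²(1.282×10^-3)/(0.465 m) = 2.934×10^-2 H.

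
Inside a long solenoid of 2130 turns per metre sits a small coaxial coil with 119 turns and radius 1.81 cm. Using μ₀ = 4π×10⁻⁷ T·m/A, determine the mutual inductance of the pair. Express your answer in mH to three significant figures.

The outer solenoid produces a uniform field B₁ = μ₀n₁I₁ across the inner coil,
so the flux linkage is N₂Φ = N₂B₁A₂ = μ₀n₁N₂A₂·I₁, giving M = μ₀n₁N₂A₂.
A₂ = πr² = π(1.810×10^-2 m)² = 1.029×10^-3 m².
M = (4π×10⁻⁷)(2130)(119)(1.029×10^-3) = 3.278×10^-4 H.

M ≈ 0.328 mH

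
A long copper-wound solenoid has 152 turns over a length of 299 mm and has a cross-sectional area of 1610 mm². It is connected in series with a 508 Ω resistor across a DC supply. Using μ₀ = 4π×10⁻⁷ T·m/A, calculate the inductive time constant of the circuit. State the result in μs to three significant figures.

A = 1610 mm² = 1.610×10^-3 m².
L = μ₀N²A/ℓ = (4π×10⁻⁷)(152)²(1.610×10^-3)/(0.299) = 1.563×10^-4 H.
τ = L/R = (1.563×10^-4)/(508) = 3.077×10^-7 s.

τ ≈ 0.308 μs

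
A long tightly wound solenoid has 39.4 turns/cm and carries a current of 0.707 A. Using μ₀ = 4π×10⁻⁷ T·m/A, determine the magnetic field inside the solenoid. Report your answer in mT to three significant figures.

B ≈ 3.50 mT

Inside a long solenoid, B = μ₀nI.
B = (4π×10⁻⁷)(3.940×10^3 m⁻¹)(0.707 A) = 3.500×10^-3 T.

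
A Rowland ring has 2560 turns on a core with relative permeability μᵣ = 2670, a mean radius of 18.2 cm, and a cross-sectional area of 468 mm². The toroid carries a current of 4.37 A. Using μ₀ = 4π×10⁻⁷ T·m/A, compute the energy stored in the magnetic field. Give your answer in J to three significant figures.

U ≈ 85.9 J

L = μ₀μᵣN²A/(2πR) = (4π×10⁻⁷)(2670)(2560)²(4.680×10^-4)/(2π×0.182) = 8.999 H.
U = ½LI² = ½(8.999)(4.37)² = 85.93 J.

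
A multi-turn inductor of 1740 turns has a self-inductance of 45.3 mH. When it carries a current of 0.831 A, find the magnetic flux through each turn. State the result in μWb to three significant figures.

From L = NΦ_B/I, the flux per turn is Φ_B = LI/N.
Φ_B = (4.530×10^-2 H)(0.831 A)/1740 = 2.163×10^-5 Wb.

Φ_B ≈ 21.6 μWb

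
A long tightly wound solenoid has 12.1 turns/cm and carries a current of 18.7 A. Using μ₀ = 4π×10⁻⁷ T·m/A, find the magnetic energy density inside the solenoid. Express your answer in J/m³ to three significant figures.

B = μ₀nI = (4π×10⁻⁷)(1.210×10^3)(18.7) = 2.843×10^-2 T.
u = B²/(2μ₀) = (2.843×10^-2)²/(2×4π×10⁻⁷) = 321.7 J/m³.

u ≈ 322 J/m³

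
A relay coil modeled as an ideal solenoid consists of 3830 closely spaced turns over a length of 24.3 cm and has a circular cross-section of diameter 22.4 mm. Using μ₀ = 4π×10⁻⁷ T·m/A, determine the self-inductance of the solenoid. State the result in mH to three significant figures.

L ≈ 29.9 mH

A = π(d/2)² = π(1.120×10^-2 m)² = 3.941×10^-4 m².
For a long solenoid, L = μ₀N²A/ℓ.
L = (4π×10⁻⁷)(3830)²(3.941×10^-4)/(0.243 m) = 2.989×10^-2 H.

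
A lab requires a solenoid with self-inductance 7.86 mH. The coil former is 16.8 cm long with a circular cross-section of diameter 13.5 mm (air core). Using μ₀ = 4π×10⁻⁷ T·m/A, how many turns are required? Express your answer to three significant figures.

N ≈ 2710 turns

A = π(d/2)² = π(6.750×10^-3 m)² = 1.431×10^-4 m².
From L = μ₀N²A/ℓ, N = √(Lℓ / (μ₀A)).
N = √[(7.860×10^-3)(0.168) / ((4π×10⁻⁷)×1.431×10^-4)] = √(7.341×10^6) ≈ 2709.5.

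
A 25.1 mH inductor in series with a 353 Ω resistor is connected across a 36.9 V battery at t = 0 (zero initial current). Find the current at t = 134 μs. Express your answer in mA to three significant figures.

τ = L/R = 2.510×10^-2/353 = 7.110×10^-5 s; final current I_∞ = ε/R = 36.9/353 = 0.1045 A.
I(t) = I_∞(1 − e^(−t/τ)) with t/τ = 1.885.
I = (0.1045)(1 − e^(−1.885)) = 8.865×10^-2 A.

I ≈ 88.7 mA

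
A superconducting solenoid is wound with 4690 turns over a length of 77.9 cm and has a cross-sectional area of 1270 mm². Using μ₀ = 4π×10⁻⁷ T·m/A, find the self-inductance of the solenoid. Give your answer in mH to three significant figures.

L ≈ 45.1 mH

A = 1270 mm² = 1.270×10^-3 m².
For a long solenoid, L = μ₀N²A/ℓ.
L = (4π×10⁻⁷)(4690)²(1.270×10^-3)/(0.779 m) = 4.506×10^-2 H.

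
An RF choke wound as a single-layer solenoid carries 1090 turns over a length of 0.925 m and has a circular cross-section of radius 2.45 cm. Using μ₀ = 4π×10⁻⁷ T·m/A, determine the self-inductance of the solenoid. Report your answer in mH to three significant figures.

L ≈ 3.04 mH

A = πr² = π(2.450×10^-2 m)² = 1.886×10^-3 m².
For a long solenoid, L = μ₀N²A/ℓ.
L = (4π×10⁻⁷)(1090)²(1.886×10^-3)/(0.925 m) = 3.044×10^-3 H.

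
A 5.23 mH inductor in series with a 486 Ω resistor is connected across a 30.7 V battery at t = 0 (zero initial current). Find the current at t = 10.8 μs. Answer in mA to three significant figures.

I ≈ 40.0 mA

τ = L/R = 5.230×10^-3/486 = 1.076×10^-5 s; final current I_∞ = ε/R = 30.7/486 = 6.317×10^-2 A.
I(t) = I_∞(1 − e^(−t/τ)) with t/τ = 1.004.
I = (6.317×10^-2)(1 − e^(−1.004)) = 4.001×10^-2 A.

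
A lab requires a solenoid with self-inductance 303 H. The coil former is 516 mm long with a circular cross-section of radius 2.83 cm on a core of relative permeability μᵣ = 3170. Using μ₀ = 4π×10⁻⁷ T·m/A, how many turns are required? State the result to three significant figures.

N ≈ 3950 turns

A = πr² = π(2.830×10^-2 m)² = 2.516×10^-3 m².
From L = μ₀μᵣN²A/ℓ, N = √(Lℓ / (μ₀μᵣA)).
N = √[(303)(0.516) / ((4π×10⁻⁷)(3170)×2.516×10^-3)] = √(1.560×10^7) ≈ 3949.6.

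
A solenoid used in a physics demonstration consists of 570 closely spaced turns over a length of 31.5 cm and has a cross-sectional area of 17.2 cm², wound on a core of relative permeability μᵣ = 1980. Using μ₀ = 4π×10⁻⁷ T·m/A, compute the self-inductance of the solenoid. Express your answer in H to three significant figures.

L ≈ 4.41 H

A = 17.2 cm² = 1.720×10^-3 m².
For a long solenoid, L = μ₀μᵣN²A/ℓ.
L = (4π×10⁻⁷)(1980)(570)²(1.720×10^-3)/(0.315 m) = 4.414 H.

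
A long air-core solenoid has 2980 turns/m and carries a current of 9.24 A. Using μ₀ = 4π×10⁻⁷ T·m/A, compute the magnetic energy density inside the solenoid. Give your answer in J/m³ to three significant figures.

u ≈ 476 J/m³

B = μ₀nI = (4π×10⁻⁷)(2.980×10^3)(9.24) = 3.460×10^-2 T.
u = B²/(2μ₀) = (3.460×10^-2)²/(2×4π×10⁻⁷) = 476.4 J/m³.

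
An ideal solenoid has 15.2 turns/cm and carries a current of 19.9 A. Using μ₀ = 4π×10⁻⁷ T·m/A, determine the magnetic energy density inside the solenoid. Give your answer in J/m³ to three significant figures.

B = μ₀nI = (4π×10⁻⁷)(1.520×10^3)(19.9) = 3.801×10^-2 T.
u = B²/(2μ₀) = (3.801×10^-2)²/(2×4π×10⁻⁷) = 574.9 J/m³.

u ≈ 575 J/m³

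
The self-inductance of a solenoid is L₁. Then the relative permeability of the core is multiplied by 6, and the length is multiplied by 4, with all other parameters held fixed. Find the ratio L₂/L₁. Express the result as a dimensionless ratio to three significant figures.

For a solenoid, L ∝ μᵣN²A/ℓ.
L₂/L₁ = (6) × (4)^-1 = 1.50.

L₂/L₁ = 1.50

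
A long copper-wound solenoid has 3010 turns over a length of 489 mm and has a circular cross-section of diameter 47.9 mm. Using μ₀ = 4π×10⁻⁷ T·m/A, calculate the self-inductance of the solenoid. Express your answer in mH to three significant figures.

A = π(d/2)² = π(2.395×10^-2 m)² = 1.802×10^-3 m².
For a long solenoid, L = μ₀N²A/ℓ.
L = (4π×10⁻⁷)(3010)²(1.802×10^-3)/(0.489 m) = 4.196×10^-2 H.

L ≈ 42.0 mH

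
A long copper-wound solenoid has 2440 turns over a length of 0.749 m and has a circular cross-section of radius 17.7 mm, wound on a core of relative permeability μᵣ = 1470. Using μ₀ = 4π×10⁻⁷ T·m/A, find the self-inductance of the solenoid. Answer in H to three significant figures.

L ≈ 14.5 H

A = πr² = π(1.770×10^-2 m)² = 9.842×10^-4 m².
For a long solenoid, L = μ₀μᵣN²A/ℓ.
L = (4π×10⁻⁷)(1470)(2440)²(9.842×10^-4)/(0.749 m) = 14.45 H.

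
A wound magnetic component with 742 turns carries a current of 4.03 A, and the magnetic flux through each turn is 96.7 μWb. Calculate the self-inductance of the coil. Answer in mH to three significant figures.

Self-inductance is defined by L = NΦ_B/I (flux linkage over current).
L = (742)(9.670×10^-5 Wb)/(4.03 A) = 1.780×10^-2 H.

L ≈ 17.8 mH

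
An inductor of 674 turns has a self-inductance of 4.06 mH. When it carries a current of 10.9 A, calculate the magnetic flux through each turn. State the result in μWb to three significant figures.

From L = NΦ_B/I, the flux per turn is Φ_B = LI/N.
Φ_B = (4.060×10^-3 H)(10.9 A)/674 = 6.566×10^-5 Wb.

Φ_B ≈ 65.7 μWb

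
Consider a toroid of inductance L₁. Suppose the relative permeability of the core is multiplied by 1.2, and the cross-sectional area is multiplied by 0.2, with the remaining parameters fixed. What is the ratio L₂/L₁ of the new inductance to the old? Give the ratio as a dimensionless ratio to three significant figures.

For a toroid, L ∝ μᵣN²A/R.
L₂/L₁ = (1.2) × (0.2) = 0.240.

L₂/L₁ = 0.240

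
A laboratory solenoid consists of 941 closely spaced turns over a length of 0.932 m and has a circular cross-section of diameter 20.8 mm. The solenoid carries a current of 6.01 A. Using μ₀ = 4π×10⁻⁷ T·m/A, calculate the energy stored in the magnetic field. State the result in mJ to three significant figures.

U ≈ 7.33 mJ

A = π(d/2)² = π(1.040×10^-2 m)² = 3.398×10^-4 m².
L = μ₀N²A/ℓ = (4π×10⁻⁷)(941)²(3.398×10^-4)/(0.932) = 4.057×10^-4 H.
U = ½LI² = ½(4.057×10^-4)(6.01)² = 7.327×10^-3 J.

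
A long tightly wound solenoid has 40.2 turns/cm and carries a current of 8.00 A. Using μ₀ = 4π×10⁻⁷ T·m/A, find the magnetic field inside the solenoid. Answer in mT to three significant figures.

B ≈ 40.4 mT

Inside a long solenoid, B = μ₀nI.
B = (4π×10⁻⁷)(4.020×10^3 m⁻¹)(8.00 A) = 4.041×10^-2 T.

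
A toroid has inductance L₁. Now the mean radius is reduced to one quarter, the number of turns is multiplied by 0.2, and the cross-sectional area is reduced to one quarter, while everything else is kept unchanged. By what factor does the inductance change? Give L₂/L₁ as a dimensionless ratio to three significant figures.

L₂/L₁ = 0.0400

For a toroid, L ∝ μᵣN²A/R.
L₂/L₁ = (0.25)^-1 × (0.2)^2 × (0.25) = 0.0400.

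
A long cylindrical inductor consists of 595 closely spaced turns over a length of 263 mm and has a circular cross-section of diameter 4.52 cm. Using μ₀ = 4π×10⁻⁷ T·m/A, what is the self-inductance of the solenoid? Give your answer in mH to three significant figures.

L ≈ 2.71 mH

A = π(d/2)² = π(2.260×10^-2 m)² = 1.6046×10^-3 m².
For a long solenoid, L = μ₀N²A/ℓ.
L = (4π×10⁻⁷)(595)²(1.6046×10^-3)/(0.263 m) = 2.714×10^-3 H.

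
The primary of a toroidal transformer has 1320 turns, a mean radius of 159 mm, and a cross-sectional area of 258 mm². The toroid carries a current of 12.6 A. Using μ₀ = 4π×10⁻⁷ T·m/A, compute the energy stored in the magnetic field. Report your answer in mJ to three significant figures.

U ≈ 44.9 mJ

L = μ₀N²A/(2πR) = (4π×10⁻⁷)(1320)²(2.580×10^-4)/(2π×0.159) = 5.6546×10^-4 H.
U = ½LI² = ½(5.6546×10^-4)(12.6)² = 4.489×10^-2 J.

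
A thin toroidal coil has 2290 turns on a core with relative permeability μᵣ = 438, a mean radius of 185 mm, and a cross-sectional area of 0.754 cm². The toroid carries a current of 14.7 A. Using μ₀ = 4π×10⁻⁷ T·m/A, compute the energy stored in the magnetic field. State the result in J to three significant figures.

L = μ₀μᵣN²A/(2πR) = (4π×10⁻⁷)(438)(2290)²(7.540×10^-5)/(2π×0.185) = 0.1872 H.
U = ½LI² = ½(0.1872)(14.7)² = 20.23 J.

U ≈ 20.2 J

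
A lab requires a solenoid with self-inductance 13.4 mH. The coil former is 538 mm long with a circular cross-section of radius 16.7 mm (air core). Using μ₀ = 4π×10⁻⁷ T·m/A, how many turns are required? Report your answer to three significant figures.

A = πr² = π(1.670×10^-2 m)² = 8.762×10^-4 m².
From L = μ₀N²A/ℓ, N = √(Lℓ / (μ₀A)).
N = √[(1.340×10^-2)(0.538) / ((4π×10⁻⁷)×8.762×10^-4)] = √(6.548×10^6) ≈ 2558.9.

N ≈ 2560 turns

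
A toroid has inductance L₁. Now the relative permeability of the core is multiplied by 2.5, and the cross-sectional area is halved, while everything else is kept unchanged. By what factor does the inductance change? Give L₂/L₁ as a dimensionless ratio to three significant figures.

For a toroid, L ∝ μᵣN²A/R.
L₂/L₁ = (2.5) × (0.5) = 1.25.

L₂/L₁ = 1.25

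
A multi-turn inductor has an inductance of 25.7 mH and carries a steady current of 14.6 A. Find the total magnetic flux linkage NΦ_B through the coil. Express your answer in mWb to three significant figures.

From L = NΦ_B/I, the flux linkage is NΦ_B = LI.
NΦ_B = (2.570×10^-2 H)(14.6 A) = 0.3752 Wb.

NΦ_B ≈ 375 mWb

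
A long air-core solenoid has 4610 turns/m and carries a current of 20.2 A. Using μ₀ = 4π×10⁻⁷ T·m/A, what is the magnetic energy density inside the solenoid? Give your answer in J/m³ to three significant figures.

u ≈ 5450 J/m³

B = μ₀nI = (4π×10⁻⁷)(4.610×10^3)(20.2) = 0.117 T.
u = B²/(2μ₀) = (0.117)²/(2×4π×10⁻⁷) = 5.449×10^3 J/m³.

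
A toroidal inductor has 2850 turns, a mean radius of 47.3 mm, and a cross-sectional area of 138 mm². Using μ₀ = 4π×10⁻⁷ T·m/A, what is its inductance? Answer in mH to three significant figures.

For a thin toroid, L = μ₀N²A/(2πR).
L = (4π×10⁻⁷)(2850)²(1.380×10^-4) / (2π×4.730×10^-2 m) = 4.740×10^-3 H.

L ≈ 4.74 mH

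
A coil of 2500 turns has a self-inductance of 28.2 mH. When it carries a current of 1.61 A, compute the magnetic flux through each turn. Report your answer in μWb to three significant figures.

Φ_B ≈ 18.2 μWb

From L = NΦ_B/I, the flux per turn is Φ_B = LI/N.
Φ_B = (2.820×10^-2 H)(1.61 A)/2500 = 1.816×10^-5 Wb.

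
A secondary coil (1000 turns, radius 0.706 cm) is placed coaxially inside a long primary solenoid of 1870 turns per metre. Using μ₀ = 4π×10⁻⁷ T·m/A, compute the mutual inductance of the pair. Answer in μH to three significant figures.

M ≈ 368 μH

The outer solenoid produces a uniform field B₁ = μ₀n₁I₁ across the inner coil,
so the flux linkage is N₂Φ = N₂B₁A₂ = μ₀n₁N₂A₂·I₁, giving M = μ₀n₁N₂A₂.
A₂ = πr² = π(7.060×10^-3 m)² = 1.566×10^-4 m².
M = (4π×10⁻⁷)(1870)(1000)(1.566×10^-4) = 3.680×10^-4 H.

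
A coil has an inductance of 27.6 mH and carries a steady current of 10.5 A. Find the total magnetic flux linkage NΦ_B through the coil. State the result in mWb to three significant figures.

From L = NΦ_B/I, the flux linkage is NΦ_B = LI.
NΦ_B = (2.760×10^-2 H)(10.5 A) = 0.2898 Wb.

NΦ_B ≈ 290 mWb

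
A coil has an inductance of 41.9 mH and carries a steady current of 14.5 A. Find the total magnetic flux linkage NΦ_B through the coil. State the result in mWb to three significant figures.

NΦ_B ≈ 608 mWb

From L = NΦ_B/I, the flux linkage is NΦ_B = LI.
NΦ_B = (4.190×10^-2 H)(14.5 A) = 0.6076 Wb.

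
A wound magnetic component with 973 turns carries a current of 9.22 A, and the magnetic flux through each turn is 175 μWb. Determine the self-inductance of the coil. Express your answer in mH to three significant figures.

L ≈ 18.5 mH

Self-inductance is defined by L = NΦ_B/I (flux linkage over current).
L = (973)(1.750×10^-4 Wb)/(9.22 A) = 1.847×10^-2 H.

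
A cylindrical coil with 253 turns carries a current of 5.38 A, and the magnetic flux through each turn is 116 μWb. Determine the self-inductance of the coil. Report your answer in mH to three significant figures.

Self-inductance is defined by L = NΦ_B/I (flux linkage over current).
L = (253)(1.160×10^-4 Wb)/(5.38 A) = 5.455×10^-3 H.

L ≈ 5.46 mH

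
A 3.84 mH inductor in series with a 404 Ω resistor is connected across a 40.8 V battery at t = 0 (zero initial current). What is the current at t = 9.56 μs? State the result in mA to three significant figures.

τ = L/R = 3.840×10^-3/404 = 9.50495×10^-6 s; final current I_∞ = ε/R = 40.8/404 = 0.101 A.
I(t) = I_∞(1 − e^(−t/τ)) with t/τ = 1.006.
I = (0.101)(1 − e^(−1.006)) = 6.405×10^-2 A.

I ≈ 64.1 mA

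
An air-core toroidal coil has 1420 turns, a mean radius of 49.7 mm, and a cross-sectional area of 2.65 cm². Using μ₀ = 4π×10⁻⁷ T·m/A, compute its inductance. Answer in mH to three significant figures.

For a thin toroid, L = μ₀N²A/(2πR).
L = (4π×10⁻⁷)(1420)²(2.650×10^-4) / (2π×4.970×10^-2 m) = 2.150×10^-3 H.

L ≈ 2.15 mH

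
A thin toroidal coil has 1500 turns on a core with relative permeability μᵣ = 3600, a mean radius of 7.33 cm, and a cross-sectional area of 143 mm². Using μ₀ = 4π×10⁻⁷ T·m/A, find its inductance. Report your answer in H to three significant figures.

L ≈ 3.16 H

For a thin toroid, L = μ₀μᵣN²A/(2πR).
L = (4π×10⁻⁷)(3600)(1500)²(1.430×10^-4) / (2π×7.330×10^-2 m) = 3.16 H.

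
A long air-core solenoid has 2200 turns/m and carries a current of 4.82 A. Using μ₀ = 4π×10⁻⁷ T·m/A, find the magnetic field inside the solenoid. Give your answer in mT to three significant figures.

B ≈ 13.3 mT

Inside a long solenoid, B = μ₀nI.
B = (4π×10⁻⁷)(2.200×10^3 m⁻¹)(4.82 A) = 1.333×10^-2 T.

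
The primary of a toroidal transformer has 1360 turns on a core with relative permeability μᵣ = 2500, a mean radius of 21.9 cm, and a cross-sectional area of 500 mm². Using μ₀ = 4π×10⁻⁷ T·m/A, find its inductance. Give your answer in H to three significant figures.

L ≈ 2.11 H

For a thin toroid, L = μ₀μᵣN²A/(2πR).
L = (4π×10⁻⁷)(2500)(1360)²(5.000×10^-4) / (2π×0.219 m) = 2.111 H.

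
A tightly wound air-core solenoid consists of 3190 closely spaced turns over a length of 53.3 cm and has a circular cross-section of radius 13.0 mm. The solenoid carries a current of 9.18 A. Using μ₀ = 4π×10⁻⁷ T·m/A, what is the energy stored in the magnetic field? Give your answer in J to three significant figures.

A = πr² = π(1.300×10^-2 m)² = 5.309×10^-4 m².
L = μ₀N²A/ℓ = (4π×10⁻⁷)(3190)²(5.309×10^-4)/(0.533) = 1.274×10^-2 H.
U = ½LI² = ½(1.274×10^-2)(9.18)² = 0.5367 J.

U ≈ 0.537 J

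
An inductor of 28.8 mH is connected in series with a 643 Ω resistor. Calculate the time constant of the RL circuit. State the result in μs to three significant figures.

τ ≈ 44.8 μs

τ = L/R = (2.880×10^-2 H)/(643 Ω) = 4.479×10^-5 s.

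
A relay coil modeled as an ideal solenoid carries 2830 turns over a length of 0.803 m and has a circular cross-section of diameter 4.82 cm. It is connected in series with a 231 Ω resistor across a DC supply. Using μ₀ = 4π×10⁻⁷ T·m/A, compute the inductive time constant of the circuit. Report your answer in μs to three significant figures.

τ ≈ 99.0 μs

A = π(d/2)² = π(2.410×10^-2 m)² = 1.8247×10^-3 m².
L = μ₀N²A/ℓ = (4π×10⁻⁷)(2830)²(1.8247×10^-3)/(0.803) = 2.287×10^-2 H.
τ = L/R = (2.287×10^-2)/(231) = 9.900×10^-5 s.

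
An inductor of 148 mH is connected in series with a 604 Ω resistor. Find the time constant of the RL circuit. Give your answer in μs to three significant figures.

τ ≈ 245 μs

τ = L/R = (0.148 H)/(604 Ω) = 2.450×10^-4 s.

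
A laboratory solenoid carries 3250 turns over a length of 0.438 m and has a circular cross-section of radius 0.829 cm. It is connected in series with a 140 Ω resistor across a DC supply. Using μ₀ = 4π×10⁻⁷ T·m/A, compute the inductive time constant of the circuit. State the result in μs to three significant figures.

A = πr² = π(8.290×10^-3 m)² = 2.159×10^-4 m².
L = μ₀N²A/ℓ = (4π×10⁻⁷)(3250)²(2.159×10^-4)/(0.438) = 6.543×10^-3 H.
τ = L/R = (6.543×10^-3)/(140) = 4.673×10^-5 s.

τ ≈ 46.7 μs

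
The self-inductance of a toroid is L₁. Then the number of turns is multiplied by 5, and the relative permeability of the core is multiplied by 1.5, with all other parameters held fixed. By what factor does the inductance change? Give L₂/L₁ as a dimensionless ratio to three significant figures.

For a toroid, L ∝ μᵣN²A/R.
L₂/L₁ = (5)^2 × (1.5) = 37.5.

L₂/L₁ = 37.5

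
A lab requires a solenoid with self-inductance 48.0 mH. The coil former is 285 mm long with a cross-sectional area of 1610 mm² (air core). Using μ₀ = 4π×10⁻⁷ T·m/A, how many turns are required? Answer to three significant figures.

N ≈ 2600 turns

A = 1610 mm² = 1.610×10^-3 m².
From L = μ₀N²A/ℓ, N = √(Lℓ / (μ₀A)).
N = √[(4.800×10^-2)(0.285) / ((4π×10⁻⁷)×1.610×10^-3)] = √(6.762×10^6) ≈ 2600.3.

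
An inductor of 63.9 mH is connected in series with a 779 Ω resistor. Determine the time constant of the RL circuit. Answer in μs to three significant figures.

τ ≈ 82.0 μs

τ = L/R = (6.390×10^-2 H)/(779 Ω) = 8.203×10^-5 s.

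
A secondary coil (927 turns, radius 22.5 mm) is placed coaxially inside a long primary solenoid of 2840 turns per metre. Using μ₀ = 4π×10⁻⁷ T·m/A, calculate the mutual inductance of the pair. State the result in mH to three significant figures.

M ≈ 5.26 mH

The outer solenoid produces a uniform field B₁ = μ₀n₁I₁ across the inner coil,
so the flux linkage is N₂Φ = N₂B₁A₂ = μ₀n₁N₂A₂·I₁, giving M = μ₀n₁N₂A₂.
A₂ = πr² = π(2.250×10^-2 m)² = 1.590×10^-3 m².
M = (4π×10⁻⁷)(2840)(927)(1.590×10^-3) = 5.262×10^-3 H.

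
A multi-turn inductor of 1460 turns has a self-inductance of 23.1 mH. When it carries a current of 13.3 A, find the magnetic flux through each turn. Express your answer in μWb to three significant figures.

Φ_B ≈ 210 μWb

From L = NΦ_B/I, the flux per turn is Φ_B = LI/N.
Φ_B = (2.310×10^-2 H)(13.3 A)/1460 = 2.104×10^-4 Wb.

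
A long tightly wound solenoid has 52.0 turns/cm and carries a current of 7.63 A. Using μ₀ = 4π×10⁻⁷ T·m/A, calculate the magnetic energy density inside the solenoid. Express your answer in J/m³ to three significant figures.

B = μ₀nI = (4π×10⁻⁷)(5.200×10^3)(7.63) = 4.986×10^-2 T.
u = B²/(2μ₀) = (4.986×10^-2)²/(2×4π×10⁻⁷) = 989.1 J/m³.

u ≈ 989 J/m³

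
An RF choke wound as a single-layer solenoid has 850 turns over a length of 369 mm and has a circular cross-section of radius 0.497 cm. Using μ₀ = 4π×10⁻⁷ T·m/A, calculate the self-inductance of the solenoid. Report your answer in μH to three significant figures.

L ≈ 191 μH

A = πr² = π(4.970×10^-3 m)² = 7.760×10^-5 m².
For a long solenoid, L = μ₀N²A/ℓ.
L = (4π×10⁻⁷)(850)²(7.760×10^-5)/(0.369 m) = 1.909×10^-4 H.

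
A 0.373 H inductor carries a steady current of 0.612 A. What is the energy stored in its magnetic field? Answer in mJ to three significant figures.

U ≈ 69.9 mJ

Stored magnetic energy: U = ½LI².
U = ½(0.373 H)(0.612 A)² = 6.985×10^-2 J.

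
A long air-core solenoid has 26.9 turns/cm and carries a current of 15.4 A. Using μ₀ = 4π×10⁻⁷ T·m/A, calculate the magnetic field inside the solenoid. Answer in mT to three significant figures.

Inside a long solenoid, B = μ₀nI.
B = (4π×10⁻⁷)(2.690×10^3 m⁻¹)(15.4 A) = 5.206×10^-2 T.

B ≈ 52.1 mT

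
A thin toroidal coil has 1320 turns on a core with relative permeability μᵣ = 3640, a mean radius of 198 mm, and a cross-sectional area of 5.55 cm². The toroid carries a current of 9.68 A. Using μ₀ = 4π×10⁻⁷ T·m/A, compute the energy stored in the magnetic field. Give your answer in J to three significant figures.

U ≈ 167 J

L = μ₀μᵣN²A/(2πR) = (4π×10⁻⁷)(3640)(1320)²(5.550×10^-4)/(2π×0.198) = 3.556 H.
U = ½LI² = ½(3.556)(9.68)² = 166.6 J.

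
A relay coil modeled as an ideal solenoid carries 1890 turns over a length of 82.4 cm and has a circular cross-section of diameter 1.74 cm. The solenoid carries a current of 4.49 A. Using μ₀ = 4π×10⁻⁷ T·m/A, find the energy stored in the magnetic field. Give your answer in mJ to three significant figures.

U ≈ 13.1 mJ

A = π(d/2)² = π(8.700×10^-3 m)² = 2.378×10^-4 m².
L = μ₀N²A/ℓ = (4π×10⁻⁷)(1890)²(2.378×10^-4)/(0.824) = 1.295×10^-3 H.
U = ½LI² = ½(1.295×10^-3)(4.49)² = 1.306×10^-2 J.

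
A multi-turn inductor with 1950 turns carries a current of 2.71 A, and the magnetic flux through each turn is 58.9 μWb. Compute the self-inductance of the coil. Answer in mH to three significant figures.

Self-inductance is defined by L = NΦ_B/I (flux linkage over current).
L = (1950)(5.890×10^-5 Wb)/(2.71 A) = 4.238×10^-2 H.

L ≈ 42.4 mH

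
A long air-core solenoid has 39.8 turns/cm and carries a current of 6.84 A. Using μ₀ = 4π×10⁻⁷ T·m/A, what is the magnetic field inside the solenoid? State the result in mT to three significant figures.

Inside a long solenoid, B = μ₀nI.
B = (4π×10⁻⁷)(3.980×10^3 m⁻¹)(6.84 A) = 3.421×10^-2 T.

B ≈ 34.2 mT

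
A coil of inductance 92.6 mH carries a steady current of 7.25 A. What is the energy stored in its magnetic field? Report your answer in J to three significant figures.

U ≈ 2.43 J

Stored magnetic energy: U = ½LI².
U = ½(9.260×10^-2 H)(7.25 A)² = 2.434 J.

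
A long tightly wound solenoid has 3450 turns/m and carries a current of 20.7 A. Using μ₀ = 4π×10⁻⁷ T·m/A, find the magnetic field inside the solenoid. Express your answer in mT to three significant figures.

Inside a long solenoid, B = μ₀nI.
B = (4π×10⁻⁷)(3.450×10^3 m⁻¹)(20.7 A) = 8.974×10^-2 T.

B ≈ 89.7 mT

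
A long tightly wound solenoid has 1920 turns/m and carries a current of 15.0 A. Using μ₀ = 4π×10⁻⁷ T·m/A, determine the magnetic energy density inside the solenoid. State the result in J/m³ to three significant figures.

B = μ₀nI = (4π×10⁻⁷)(1.920×10^3)(15.0) = 3.619×10^-2 T.
u = B²/(2μ₀) = (3.619×10^-2)²/(2×4π×10⁻⁷) = 521.2 J/m³.

u ≈ 521 J/m³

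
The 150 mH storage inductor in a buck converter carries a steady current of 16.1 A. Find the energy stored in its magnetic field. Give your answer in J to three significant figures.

Stored magnetic energy: U = ½LI².
U = ½(0.15 H)(16.1 A)² = 19.44 J.

U ≈ 19.4 J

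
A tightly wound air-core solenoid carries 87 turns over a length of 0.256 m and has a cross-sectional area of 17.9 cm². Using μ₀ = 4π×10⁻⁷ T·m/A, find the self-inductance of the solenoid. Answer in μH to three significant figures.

L ≈ 66.5 μH

A = 17.9 cm² = 1.790×10^-3 m².
For a long solenoid, L = μ₀N²A/ℓ.
L = (4π×10⁻⁷)(87)²(1.790×10^-3)/(0.256 m) = 6.651×10^-5 H.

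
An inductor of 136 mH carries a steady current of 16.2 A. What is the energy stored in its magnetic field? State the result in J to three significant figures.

U ≈ 17.8 J

Stored magnetic energy: U = ½LI².
U = ½(0.136 H)(16.2 A)² = 17.846 J.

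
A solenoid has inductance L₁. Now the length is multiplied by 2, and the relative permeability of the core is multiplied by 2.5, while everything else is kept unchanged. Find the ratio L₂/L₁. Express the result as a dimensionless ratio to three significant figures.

L₂/L₁ = 1.25

For a solenoid, L ∝ μᵣN²A/ℓ.
L₂/L₁ = (2)^-1 × (2.5) = 1.25.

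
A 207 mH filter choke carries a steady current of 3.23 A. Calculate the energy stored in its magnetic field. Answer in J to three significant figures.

U ≈ 1.08 J

Stored magnetic energy: U = ½LI².
U = ½(0.207 H)(3.23 A)² = 1.08 J.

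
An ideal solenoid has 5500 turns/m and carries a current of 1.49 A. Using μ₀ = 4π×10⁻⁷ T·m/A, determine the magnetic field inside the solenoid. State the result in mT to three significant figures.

B ≈ 10.3 mT

Inside a long solenoid, B = μ₀nI.
B = (4π×10⁻⁷)(5.500×10^3 m⁻¹)(1.49 A) = 1.030×10^-2 T.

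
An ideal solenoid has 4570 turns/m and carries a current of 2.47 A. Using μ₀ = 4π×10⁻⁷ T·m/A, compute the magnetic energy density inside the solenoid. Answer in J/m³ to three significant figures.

u ≈ 80.1 J/m³

B = μ₀nI = (4π×10⁻⁷)(4.570×10^3)(2.47) = 1.418×10^-2 T.
u = B²/(2μ₀) = (1.418×10^-2)²/(2×4π×10⁻⁷) = 80.06 J/m³.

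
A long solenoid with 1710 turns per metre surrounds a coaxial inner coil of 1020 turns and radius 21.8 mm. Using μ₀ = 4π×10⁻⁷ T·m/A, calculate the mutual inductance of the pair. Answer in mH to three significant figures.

M ≈ 3.27 mH

The outer solenoid produces a uniform field B₁ = μ₀n₁I₁ across the inner coil,
so the flux linkage is N₂Φ = N₂B₁A₂ = μ₀n₁N₂A₂·I₁, giving M = μ₀n₁N₂A₂.
A₂ = πr² = π(2.180×10^-2 m)² = 1.493×10^-3 m².
M = (4π×10⁻⁷)(1710)(1020)(1.493×10^-3) = 3.272×10^-3 H.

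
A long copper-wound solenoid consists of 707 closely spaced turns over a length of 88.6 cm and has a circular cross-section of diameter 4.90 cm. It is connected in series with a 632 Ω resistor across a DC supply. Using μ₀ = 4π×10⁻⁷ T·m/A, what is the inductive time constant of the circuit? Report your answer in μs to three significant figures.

A = π(d/2)² = π(2.450×10^-2 m)² = 1.886×10^-3 m².
L = μ₀N²A/ℓ = (4π×10⁻⁷)(707)²(1.886×10^-3)/(0.886) = 1.337×10^-3 H.
τ = L/R = (1.337×10^-3)/(632) = 2.115×10^-6 s.

τ ≈ 2.12 μs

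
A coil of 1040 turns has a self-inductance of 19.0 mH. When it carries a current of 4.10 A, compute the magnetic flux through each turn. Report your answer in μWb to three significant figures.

Φ_B ≈ 74.9 μWb

From L = NΦ_B/I, the flux per turn is Φ_B = LI/N.
Φ_B = (1.900×10^-2 H)(4.10 A)/1040 = 7.490×10^-5 Wb.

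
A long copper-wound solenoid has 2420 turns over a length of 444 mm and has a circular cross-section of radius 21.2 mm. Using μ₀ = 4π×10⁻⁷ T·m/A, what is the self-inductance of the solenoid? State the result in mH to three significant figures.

L ≈ 23.4 mH

A = πr² = π(2.120×10^-2 m)² = 1.412×10^-3 m².
For a long solenoid, L = μ₀N²A/ℓ.
L = (4π×10⁻⁷)(2420)²(1.412×10^-3)/(0.444 m) = 2.340×10^-2 H.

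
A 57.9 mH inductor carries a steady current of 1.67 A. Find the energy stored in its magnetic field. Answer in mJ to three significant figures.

U ≈ 80.7 mJ

Stored magnetic energy: U = ½LI².
U = ½(5.790×10^-2 H)(1.67 A)² = 8.074×10^-2 J.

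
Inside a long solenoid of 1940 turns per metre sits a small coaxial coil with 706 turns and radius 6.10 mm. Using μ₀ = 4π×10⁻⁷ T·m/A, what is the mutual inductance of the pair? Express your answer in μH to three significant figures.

M ≈ 201 μH

The outer solenoid produces a uniform field B₁ = μ₀n₁I₁ across the inner coil,
so the flux linkage is N₂Φ = N₂B₁A₂ = μ₀n₁N₂A₂·I₁, giving M = μ₀n₁N₂A₂.
A₂ = πr² = π(6.100×10^-3 m)² = 1.169×10^-4 m².
M = (4π×10⁻⁷)(1940)(706)(1.169×10^-4) = 2.012×10^-4 H.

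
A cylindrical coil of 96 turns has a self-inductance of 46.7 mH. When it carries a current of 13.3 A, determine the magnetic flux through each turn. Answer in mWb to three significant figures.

From L = NΦ_B/I, the flux per turn is Φ_B = LI/N.
Φ_B = (4.670×10^-2 H)(13.3 A)/96 = 6.470×10^-3 Wb.

Φ_B ≈ 6.47 mWb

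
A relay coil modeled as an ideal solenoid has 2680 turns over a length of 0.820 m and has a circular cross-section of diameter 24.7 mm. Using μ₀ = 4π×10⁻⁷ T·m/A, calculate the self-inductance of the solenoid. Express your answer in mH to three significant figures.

L ≈ 5.27 mH

A = π(d/2)² = π(1.235×10^-2 m)² = 4.792×10^-4 m².
For a long solenoid, L = μ₀N²A/ℓ.
L = (4π×10⁻⁷)(2680)²(4.792×10^-4)/(0.82 m) = 5.274×10^-3 H.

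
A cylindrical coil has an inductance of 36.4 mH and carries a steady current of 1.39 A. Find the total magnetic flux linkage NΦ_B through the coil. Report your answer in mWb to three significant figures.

NΦ_B ≈ 50.6 mWb

From L = NΦ_B/I, the flux linkage is NΦ_B = LI.
NΦ_B = (3.640×10^-2 H)(1.39 A) = 5.060×10^-2 Wb.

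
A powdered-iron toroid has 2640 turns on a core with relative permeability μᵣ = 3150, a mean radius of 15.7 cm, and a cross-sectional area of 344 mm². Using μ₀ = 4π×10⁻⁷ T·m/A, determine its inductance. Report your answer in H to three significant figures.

L ≈ 9.62 H

For a thin toroid, L = μ₀μᵣN²A/(2πR).
L = (4π×10⁻⁷)(3150)(2640)²(3.440×10^-4) / (2π×0.157 m) = 9.621 H.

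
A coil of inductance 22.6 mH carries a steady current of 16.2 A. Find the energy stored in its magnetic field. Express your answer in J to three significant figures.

U ≈ 2.97 J

Stored magnetic energy: U = ½LI².
U = ½(2.260×10^-2 H)(16.2 A)² = 2.966 J.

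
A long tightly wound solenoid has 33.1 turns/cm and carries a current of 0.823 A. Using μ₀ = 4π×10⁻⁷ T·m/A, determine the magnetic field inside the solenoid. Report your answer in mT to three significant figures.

B ≈ 3.42 mT

Inside a long solenoid, B = μ₀nI.
B = (4π×10⁻⁷)(3.310×10^3 m⁻¹)(0.823 A) = 3.423×10^-3 T.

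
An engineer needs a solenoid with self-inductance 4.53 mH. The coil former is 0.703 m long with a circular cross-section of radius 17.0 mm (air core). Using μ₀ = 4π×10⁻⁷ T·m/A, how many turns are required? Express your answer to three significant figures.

N ≈ 1670 turns

A = πr² = π(1.700×10^-2 m)² = 9.079×10^-4 m².
From L = μ₀N²A/ℓ, N = √(Lℓ / (μ₀A)).
N = √[(4.530×10^-3)(0.703) / ((4π×10⁻⁷)×9.079×10^-4)] = √(2.791×10^6) ≈ 1670.7.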